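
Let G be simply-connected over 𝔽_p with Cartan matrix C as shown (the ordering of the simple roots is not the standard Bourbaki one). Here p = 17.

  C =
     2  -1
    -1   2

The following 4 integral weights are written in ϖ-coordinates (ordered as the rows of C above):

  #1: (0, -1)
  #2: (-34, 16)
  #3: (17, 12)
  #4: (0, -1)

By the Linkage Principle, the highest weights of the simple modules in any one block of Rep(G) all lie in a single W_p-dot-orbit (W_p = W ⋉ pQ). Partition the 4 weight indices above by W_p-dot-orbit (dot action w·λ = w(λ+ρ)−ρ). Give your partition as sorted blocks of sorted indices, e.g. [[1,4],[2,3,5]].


Type A_2, rank 2, |W|=6; reorder rows/cols to standard.

λ_j+ρ reflected into Ā_17 (⟨·,θ^∨⟩≤17); 2-tuples as given:

  [1] (1, 0)
  [2] (1, 0)
  [3] (3, 1)
  [4] (1, 0)

2 distinct reps among the 4 weights ⇒ 2 W_17-linkage classes:

[[1, 2, 4], [3]]


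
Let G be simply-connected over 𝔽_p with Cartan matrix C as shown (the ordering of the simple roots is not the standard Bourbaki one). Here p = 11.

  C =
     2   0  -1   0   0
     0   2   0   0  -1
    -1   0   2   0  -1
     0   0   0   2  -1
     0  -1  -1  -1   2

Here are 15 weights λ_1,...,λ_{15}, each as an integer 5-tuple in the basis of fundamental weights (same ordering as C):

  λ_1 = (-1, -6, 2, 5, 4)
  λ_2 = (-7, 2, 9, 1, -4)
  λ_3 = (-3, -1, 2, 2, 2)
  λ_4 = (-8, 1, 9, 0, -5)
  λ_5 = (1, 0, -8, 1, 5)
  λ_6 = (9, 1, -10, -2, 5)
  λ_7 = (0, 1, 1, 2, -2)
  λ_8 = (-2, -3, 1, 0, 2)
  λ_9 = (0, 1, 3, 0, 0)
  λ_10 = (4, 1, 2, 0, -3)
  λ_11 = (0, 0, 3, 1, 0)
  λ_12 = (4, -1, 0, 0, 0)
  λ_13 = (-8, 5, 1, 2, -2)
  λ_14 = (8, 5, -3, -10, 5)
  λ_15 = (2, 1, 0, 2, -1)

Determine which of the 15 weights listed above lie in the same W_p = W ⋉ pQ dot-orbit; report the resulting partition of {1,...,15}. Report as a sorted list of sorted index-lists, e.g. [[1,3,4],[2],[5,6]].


Type D_5, rank 5, |W|=1920; reorder rows/cols to standard.

W_11-reps of the 15 weights in Ā_11 (same 5-coord order as C):

  λ_1 → (0, 2, 3, 3, 0)
  λ_2 → (5, 0, 1, 1, 1)
  λ_3 → (1, 0, 1, 3, 2)
  λ_4 → (5, 0, 1, 1, 1)
  λ_5 → (5, 0, 1, 1, 1)
  λ_6 → (1, 1, 1, 2, 1)
  λ_7 → (1, 1, 1, 2, 1)
  λ_8 → (1, 2, 1, 1, 1)
  λ_9 → (1, 2, 1, 1, 1)
  λ_10 → (5, 0, 1, 1, 1)
  λ_11 → (1, 1, 1, 2, 1)
  λ_12 → (5, 0, 1, 1, 1)
  λ_13 → (1, 0, 1, 3, 2)
  λ_14 → (1, 2, 1, 1, 1)
  λ_15 → (3, 2, 1, 3, 0)

The 15 indices split into 6 linkage classes (same alcove rep ⇔ same W_11-dot-orbit):

[[1], [2, 4, 5, 10, 12], [3, 13], [6, 7, 11], [8, 9, 14], [15]]


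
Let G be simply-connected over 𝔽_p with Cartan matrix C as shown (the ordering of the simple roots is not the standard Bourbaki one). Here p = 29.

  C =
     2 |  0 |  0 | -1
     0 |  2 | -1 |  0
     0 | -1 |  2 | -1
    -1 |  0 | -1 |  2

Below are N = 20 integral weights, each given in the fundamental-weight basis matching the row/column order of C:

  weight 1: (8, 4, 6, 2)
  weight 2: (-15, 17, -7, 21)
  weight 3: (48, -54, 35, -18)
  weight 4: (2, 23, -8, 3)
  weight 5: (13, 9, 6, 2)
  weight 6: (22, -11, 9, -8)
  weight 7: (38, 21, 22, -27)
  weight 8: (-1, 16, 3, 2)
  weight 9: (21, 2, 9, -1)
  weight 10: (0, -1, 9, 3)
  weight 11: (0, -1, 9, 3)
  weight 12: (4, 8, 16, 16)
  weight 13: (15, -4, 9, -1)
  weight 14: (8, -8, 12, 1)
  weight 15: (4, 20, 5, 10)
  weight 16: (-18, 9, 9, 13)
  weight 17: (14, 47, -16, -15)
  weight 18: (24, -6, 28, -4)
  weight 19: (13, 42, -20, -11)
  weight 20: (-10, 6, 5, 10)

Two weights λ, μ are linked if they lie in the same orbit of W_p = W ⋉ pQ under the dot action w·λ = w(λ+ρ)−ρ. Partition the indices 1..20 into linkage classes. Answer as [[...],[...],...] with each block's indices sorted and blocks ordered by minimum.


Dynkin diagram of C (from the 6 off-diagonal −1 entries): A_4.

Folding the 20 weights λ_j+ρ into Ā_29 (reps in the given 4-coord order):

  [1] (9, 5, 7, 3)
  [2] (9, 7, 6, 2)
  [3] (9, 5, 7, 3)
  [4] (0, 17, 4, 3)
  [5] (9, 5, 7, 3)
  [6] (16, 3, 7, 0)
  [7] (16, 3, 7, 0)
  [8] (0, 17, 4, 3)
  [9] (16, 3, 7, 0)
  [10] (1, 0, 10, 4)
  [11] (1, 0, 10, 4)
  [12] (9, 5, 7, 3)
  [13] (16, 3, 7, 0)
  [14] (9, 7, 6, 2)
  [15] (9, 7, 6, 2)
  [16] (9, 5, 7, 3)
  [17] (1, 0, 10, 4)
  [18] (0, 17, 4, 3)
  [19] (1, 0, 10, 4)
  [20] (9, 7, 6, 2)

Grouping the 20 weights by Ā_29-representative: 5 linkage classes.

[[1, 3, 5, 12, 16], [2, 14, 15, 20], [4, 8, 18], [6, 7, 9, 13], [10, 11, 17, 19]]


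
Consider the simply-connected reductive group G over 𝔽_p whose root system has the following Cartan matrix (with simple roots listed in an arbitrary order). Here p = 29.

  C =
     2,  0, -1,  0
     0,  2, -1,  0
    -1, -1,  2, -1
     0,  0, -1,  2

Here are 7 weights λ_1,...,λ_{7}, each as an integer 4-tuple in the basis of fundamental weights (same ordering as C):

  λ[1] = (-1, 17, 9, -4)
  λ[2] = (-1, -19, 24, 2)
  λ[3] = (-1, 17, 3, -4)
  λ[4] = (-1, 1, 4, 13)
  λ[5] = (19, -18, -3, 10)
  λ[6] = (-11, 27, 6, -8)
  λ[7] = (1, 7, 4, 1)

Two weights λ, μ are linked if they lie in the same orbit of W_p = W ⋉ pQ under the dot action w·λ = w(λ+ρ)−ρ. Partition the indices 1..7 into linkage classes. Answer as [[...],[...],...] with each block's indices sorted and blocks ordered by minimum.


Root system D_4: the 4×4 matrix C matches after relabeling.

λ_j+ρ reflected into Ā_29 (⟨·,θ^∨⟩≤29); 4-tuples as given:

    [1] (0, 18, 1, 3)
    [2] (0, 18, 1, 3)
    [3] (0, 18, 1, 3)
    [4] (0, 2, 5, 14)
    [5] (1, 2, 9, 8)
    [6] (0, 18, 1, 3)
    [7] (2, 8, 5, 2)

The 7 indices split into 4 linkage classes (same alcove rep ⇔ same W_29-dot-orbit):

[[1, 2, 3, 6], [4], [5], [7]]


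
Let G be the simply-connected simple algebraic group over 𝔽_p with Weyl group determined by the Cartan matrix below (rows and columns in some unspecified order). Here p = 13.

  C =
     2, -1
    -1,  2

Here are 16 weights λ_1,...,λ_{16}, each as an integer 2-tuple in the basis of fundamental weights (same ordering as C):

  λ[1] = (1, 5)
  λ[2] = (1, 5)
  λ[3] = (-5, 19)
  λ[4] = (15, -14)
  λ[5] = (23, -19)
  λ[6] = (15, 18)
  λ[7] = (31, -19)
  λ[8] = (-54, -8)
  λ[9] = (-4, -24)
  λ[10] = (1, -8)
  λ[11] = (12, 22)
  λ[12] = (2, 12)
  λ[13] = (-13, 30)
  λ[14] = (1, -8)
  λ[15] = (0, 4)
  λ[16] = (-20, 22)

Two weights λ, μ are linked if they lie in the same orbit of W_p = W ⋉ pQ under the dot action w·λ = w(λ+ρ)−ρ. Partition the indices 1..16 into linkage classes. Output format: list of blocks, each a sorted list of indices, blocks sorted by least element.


C ↔ A_2 under row/col permutation; |W(A_2)| = 6.

W_13-reps of the 16 weights in Ā_13 (same 2-coord order as C):

  λ_1 → (2, 6);  λ_2 → (2, 6);  λ_3 → (3, 6);  λ_4 → (0, 10);  λ_5 → (5, 2);  λ_6 → (3, 6);  λ_7 → (1, 5);  λ_8 → (1, 5);  λ_9 → (0, 10);  λ_10 → (5, 2);  λ_11 → (0, 10);  λ_12 → (0, 10);  λ_13 → (1, 5);  λ_14 → (5, 2);  λ_15 → (1, 5);  λ_16 → (3, 6)

Partition of {1..16} into 5 W_13-dot-orbits:

[[1, 2], [3, 6, 16], [4, 9, 11, 12], [5, 10, 14], [7, 8, 13, 15]]


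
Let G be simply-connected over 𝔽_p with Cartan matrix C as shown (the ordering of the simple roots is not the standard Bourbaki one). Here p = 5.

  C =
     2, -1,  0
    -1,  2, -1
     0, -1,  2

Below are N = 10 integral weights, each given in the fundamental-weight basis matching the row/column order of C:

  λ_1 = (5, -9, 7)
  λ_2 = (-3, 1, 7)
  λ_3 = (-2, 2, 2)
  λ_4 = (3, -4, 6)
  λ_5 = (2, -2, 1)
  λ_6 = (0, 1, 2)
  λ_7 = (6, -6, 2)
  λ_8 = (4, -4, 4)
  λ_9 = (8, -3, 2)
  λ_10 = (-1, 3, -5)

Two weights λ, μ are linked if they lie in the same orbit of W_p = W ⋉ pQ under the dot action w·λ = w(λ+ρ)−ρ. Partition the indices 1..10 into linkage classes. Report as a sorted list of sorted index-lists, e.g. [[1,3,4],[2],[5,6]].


Cartan matrix: type A_3 (|W|=24); un-permuting the 3 rows.

W_5-reps of the 10 weights in Ā_5 (same 3-coord order as C):

  λ_1 → (0, 2, 2) · λ_2 → (0, 3, 0) · λ_3 → (0, 2, 2) · λ_4 → (2, 1, 1) · λ_5 → (2, 1, 1) · λ_6 → (0, 2, 2) · λ_7 → (0, 3, 0) · λ_8 → (0, 3, 0) · λ_9 → (0, 2, 2) · λ_10 → (0, 0, 4)

Grouping the 10 weights by Ā_5-representative: 4 linkage classes.

[[1, 3, 6, 9], [2, 7, 8], [4, 5], [10]]


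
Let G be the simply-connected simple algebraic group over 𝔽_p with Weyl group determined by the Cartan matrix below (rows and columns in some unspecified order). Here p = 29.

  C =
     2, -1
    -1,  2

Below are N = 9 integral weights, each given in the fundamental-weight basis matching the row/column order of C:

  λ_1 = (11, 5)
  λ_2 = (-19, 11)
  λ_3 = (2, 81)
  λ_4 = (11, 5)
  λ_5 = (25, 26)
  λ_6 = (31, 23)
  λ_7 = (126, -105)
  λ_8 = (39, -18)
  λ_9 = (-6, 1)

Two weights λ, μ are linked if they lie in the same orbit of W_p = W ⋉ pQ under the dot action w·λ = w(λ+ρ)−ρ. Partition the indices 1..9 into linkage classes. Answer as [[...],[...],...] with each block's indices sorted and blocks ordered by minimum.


Dynkin diagram of C (from the 2 off-diagonal −1 entries): A_2.

Folding the 9 weights λ_j+ρ into Ā_29 (reps in the given 2-coord order):

  λ_1+ρ ↦ (12, 6) · λ_2+ρ ↦ (12, 6) · λ_3+ρ ↦ (2, 3) · λ_4+ρ ↦ (12, 6) · λ_5+ρ ↦ (2, 3) · λ_6+ρ ↦ (2, 3) · λ_7+ρ ↦ (12, 6) · λ_8+ρ ↦ (12, 6) · λ_9+ρ ↦ (2, 3)

These 9 weights hit 2 W_29-dot-orbits; sizes (5, 4):

[[1, 2, 4, 7, 8], [3, 5, 6, 9]]


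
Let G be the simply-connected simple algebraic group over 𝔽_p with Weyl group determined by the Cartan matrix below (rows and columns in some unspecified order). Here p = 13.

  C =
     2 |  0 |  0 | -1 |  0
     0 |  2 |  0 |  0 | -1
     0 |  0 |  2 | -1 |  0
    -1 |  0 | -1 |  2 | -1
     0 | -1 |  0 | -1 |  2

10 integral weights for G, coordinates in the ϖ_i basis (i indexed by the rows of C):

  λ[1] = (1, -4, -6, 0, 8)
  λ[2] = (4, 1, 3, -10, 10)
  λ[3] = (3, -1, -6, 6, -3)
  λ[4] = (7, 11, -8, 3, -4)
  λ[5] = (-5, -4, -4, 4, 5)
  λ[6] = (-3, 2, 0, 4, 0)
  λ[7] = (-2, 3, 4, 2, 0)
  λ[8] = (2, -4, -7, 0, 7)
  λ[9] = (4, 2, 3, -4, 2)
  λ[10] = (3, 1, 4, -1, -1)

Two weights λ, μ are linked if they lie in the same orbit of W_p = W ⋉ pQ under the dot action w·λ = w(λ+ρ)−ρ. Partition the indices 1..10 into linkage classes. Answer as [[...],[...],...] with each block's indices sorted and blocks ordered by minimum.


Root system D_5: the 5×5 matrix C matches after relabeling.

λ_j+ρ reflected into Ā_13 (⟨·,θ^∨⟩≤13); 5-tuples as given:

    λ_1+ρ ↦ (2, 3, 1, 2, 1)
    λ_2+ρ ↦ (4, 2, 5, 0, 0)
    λ_3+ρ ↦ (4, 2, 5, 0, 0)
    λ_4+ρ ↦ (0, 1, 1, 1, 3)
    λ_5+ρ ↦ (2, 3, 1, 2, 1)
    λ_6+ρ ↦ (2, 3, 1, 3, 0)
    λ_7+ρ ↦ (1, 2, 5, 0, 2)
    λ_8+ρ ↦ (2, 3, 1, 3, 0)
    λ_9+ρ ↦ (2, 3, 1, 3, 0)
    λ_10+ρ ↦ (4, 2, 5, 0, 0)

5 distinct reps among the 10 weights ⇒ 5 W_13-linkage classes:

[[1, 5], [2, 3, 10], [4], [6, 8, 9], [7]]


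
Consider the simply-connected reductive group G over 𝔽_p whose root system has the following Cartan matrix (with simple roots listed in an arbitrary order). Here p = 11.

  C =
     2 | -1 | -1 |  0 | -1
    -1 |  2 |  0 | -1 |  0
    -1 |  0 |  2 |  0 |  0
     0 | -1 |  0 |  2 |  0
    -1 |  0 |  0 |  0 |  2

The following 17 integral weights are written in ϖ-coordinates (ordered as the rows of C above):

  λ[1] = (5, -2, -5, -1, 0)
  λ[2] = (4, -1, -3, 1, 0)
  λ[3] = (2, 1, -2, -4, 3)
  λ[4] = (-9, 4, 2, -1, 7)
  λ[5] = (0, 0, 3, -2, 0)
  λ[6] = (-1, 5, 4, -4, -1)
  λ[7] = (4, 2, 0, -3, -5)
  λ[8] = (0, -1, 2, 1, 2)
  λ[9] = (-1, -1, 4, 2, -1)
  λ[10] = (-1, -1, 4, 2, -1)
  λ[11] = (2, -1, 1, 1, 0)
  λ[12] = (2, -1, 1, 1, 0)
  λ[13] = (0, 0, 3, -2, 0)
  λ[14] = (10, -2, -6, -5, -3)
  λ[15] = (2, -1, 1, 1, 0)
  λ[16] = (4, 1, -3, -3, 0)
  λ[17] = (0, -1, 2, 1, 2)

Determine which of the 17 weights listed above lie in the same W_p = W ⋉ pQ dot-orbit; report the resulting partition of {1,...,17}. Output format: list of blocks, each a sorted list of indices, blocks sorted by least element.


Type D_5, rank 5, |W|=1920; reorder rows/cols to standard.

Folding the 17 weights λ_j+ρ into Ā_11 (reps in the given 5-coord order):

    [1] (1, 0, 4, 1, 1)
    [2] (3, 0, 2, 2, 1)
    [3] (1, 1, 1, 2, 4)
    [4] (0, 0, 5, 3, 0)
    [5] (1, 0, 4, 1, 1)
    [6] (0, 0, 5, 3, 0)
    [7] (1, 1, 1, 2, 4)
    [8] (1, 0, 3, 2, 3)
    [9] (0, 0, 5, 3, 0)
    [10] (0, 0, 5, 3, 0)
    [11] (3, 0, 2, 2, 1)
    [12] (3, 0, 2, 2, 1)
    [13] (1, 0, 4, 1, 1)
    [14] (1, 0, 4, 1, 1)
    [15] (3, 0, 2, 2, 1)
    [16] (3, 0, 2, 2, 1)
    [17] (1, 0, 3, 2, 3)

Partition of {1..17} into 5 W_11-dot-orbits:

[[1, 5, 13, 14], [2, 11, 12, 15, 16], [3, 7], [4, 6, 9, 10], [8, 17]]


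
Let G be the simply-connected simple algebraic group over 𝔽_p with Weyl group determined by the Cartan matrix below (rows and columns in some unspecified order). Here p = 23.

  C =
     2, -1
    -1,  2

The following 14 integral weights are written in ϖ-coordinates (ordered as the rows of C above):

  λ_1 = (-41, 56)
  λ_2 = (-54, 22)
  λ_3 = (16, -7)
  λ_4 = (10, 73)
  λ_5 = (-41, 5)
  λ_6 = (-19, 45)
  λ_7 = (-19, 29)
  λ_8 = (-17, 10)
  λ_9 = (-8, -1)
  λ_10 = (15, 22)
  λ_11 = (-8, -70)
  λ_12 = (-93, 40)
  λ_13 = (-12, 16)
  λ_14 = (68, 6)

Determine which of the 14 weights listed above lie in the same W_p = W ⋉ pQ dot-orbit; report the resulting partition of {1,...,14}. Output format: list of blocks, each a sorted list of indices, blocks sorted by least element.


A_2 Cartan matrix, 2 simple roots permuted; ρ=(1,1).

Each λ_j+ρ reduced to Ā_23; 2-tuples below use C's row order:

  [1] (11, 6);  [2] (0, 7);  [3] (11, 6);  [4] (11, 5);  [5] (11, 6);  [6] (5, 0);  [7] (11, 5);  [8] (11, 5);  [9] (0, 7);  [10] (0, 7);  [11] (0, 7);  [12] (5, 0);  [13] (11, 6);  [14] (0, 7)

These 14 weights hit 4 W_23-dot-orbits; sizes (4, 5, 3, 2):

[[1, 3, 5, 13], [2, 9, 10, 11, 14], [4, 7, 8], [6, 12]]


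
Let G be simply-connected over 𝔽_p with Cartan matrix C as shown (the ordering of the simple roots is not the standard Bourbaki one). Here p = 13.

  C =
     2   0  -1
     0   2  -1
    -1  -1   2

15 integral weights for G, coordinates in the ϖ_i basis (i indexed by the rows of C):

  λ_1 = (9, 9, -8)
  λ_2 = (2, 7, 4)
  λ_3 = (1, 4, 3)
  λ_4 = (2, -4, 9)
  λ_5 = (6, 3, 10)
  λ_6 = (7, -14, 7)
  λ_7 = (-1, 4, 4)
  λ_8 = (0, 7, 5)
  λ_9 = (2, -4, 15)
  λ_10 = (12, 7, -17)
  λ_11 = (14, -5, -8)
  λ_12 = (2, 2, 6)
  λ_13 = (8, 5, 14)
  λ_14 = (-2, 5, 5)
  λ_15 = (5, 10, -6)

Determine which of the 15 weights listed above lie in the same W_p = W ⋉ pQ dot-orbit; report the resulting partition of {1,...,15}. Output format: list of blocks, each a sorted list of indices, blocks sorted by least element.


Cartan matrix: type A_3 (|W|=24); un-permuting the 3 rows.

λ_j+ρ reflected into Ā_13 (⟨·,θ^∨⟩≤13); 3-tuples as given:

  [1] (3, 3, 7)
  [2] (0, 5, 5)
  [3] (2, 5, 4)
  [4] (3, 3, 7)
  [5] (2, 5, 4)
  [6] (0, 5, 5)
  [7] (0, 5, 5)
  [8] (1, 6, 5)
  [9] (3, 3, 7)
  [10] (0, 5, 5)
  [11] (2, 5, 4)
  [12] (3, 3, 7)
  [13] (2, 5, 4)
  [14] (1, 6, 5)
  [15] (1, 6, 5)

Partition of {1..15} into 4 W_13-dot-orbits:

[[1, 4, 9, 12], [2, 6, 7, 10], [3, 5, 11, 13], [8, 14, 15]]


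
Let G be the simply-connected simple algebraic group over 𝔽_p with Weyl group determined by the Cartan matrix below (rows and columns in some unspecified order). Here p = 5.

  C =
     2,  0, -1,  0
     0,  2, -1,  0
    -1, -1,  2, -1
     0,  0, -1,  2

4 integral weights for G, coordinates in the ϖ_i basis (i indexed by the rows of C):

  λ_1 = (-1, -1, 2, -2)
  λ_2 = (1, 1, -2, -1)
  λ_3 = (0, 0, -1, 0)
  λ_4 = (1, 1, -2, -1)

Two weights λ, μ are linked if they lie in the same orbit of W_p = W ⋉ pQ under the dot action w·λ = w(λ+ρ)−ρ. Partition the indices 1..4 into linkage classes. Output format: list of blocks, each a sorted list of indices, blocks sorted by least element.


Root system D_4: the 4×4 matrix C matches after relabeling.

λ_j+ρ reflected into Ā_5 (⟨·,θ^∨⟩≤5); 4-tuples as given:

    λ_1+ρ ↦ (0, 0, 2, 1)
    λ_2+ρ ↦ (1, 1, 0, 1)
    λ_3+ρ ↦ (1, 1, 0, 1)
    λ_4+ρ ↦ (1, 1, 0, 1)

Linkage partition of the 4 weights (2 classes, p=5):

[[1], [2, 3, 4]]


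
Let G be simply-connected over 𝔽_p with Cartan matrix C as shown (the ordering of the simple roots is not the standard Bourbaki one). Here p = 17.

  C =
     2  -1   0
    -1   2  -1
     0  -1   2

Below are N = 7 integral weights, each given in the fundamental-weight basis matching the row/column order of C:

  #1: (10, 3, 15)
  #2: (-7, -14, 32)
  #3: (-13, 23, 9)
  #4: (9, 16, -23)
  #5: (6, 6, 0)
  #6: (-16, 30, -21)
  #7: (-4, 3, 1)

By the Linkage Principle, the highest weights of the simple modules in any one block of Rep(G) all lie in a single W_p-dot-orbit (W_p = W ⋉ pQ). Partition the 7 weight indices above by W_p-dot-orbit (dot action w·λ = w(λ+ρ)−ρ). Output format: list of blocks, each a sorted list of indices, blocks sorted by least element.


Dynkin diagram of C (from the 4 off-diagonal −1 entries): A_3.

Folding the 7 weights λ_j+ρ into Ā_17 (reps in the given 3-coord order):

  1: (3, 1, 2);  2: (3, 1, 2);  3: (5, 0, 7);  4: (5, 0, 7);  5: (7, 7, 1);  6: (3, 1, 2);  7: (3, 1, 2)

Partition of {1..7} into 3 W_17-dot-orbits:

[[1, 2, 6, 7], [3, 4], [5]]


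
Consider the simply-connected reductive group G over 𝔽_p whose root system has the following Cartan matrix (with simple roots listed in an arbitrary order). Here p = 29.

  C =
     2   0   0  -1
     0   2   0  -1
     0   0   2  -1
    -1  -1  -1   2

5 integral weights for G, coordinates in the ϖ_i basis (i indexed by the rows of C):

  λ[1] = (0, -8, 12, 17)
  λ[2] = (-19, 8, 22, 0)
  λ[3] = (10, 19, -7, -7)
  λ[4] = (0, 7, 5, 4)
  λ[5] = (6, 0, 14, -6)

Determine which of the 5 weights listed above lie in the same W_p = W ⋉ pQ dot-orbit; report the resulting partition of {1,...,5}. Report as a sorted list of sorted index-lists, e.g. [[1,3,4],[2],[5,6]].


Root system D_4: the 4×4 matrix C matches after relabeling.

Each λ_j+ρ reduced to Ā_29; 4-tuples below use C's row order:

  λ_1 → (2, 4, 10, 1) · λ_2 → (1, 8, 6, 5) · λ_3 → (1, 8, 6, 5) · λ_4 → (1, 8, 6, 5) · λ_5 → (2, 4, 10, 1)

Partition of {1..5} into 2 W_29-dot-orbits:

[[1, 5], [2, 3, 4]]


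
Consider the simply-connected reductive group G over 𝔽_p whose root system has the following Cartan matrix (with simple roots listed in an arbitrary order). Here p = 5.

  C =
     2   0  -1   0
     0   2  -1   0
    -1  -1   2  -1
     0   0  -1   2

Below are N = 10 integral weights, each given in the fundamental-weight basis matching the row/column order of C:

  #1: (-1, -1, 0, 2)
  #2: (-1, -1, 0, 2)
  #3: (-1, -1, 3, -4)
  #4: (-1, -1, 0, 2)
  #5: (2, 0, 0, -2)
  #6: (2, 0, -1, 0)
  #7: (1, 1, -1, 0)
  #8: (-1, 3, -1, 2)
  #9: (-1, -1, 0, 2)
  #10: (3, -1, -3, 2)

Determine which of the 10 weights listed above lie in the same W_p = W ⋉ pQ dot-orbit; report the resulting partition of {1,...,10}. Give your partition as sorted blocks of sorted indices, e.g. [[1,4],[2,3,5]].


Type D_4, rank 4, |W|=192; reorder rows/cols to standard.

Alcove-folded reps (p=5, 10 weights, presented ϖ-order):

  λ_1 → (0, 0, 1, 3)
  λ_2 → (0, 0, 1, 3)
  λ_3 → (0, 0, 1, 3)
  λ_4 → (0, 0, 1, 3)
  λ_5 → (3, 1, 0, 1)
  λ_6 → (3, 1, 0, 1)
  λ_7 → (2, 2, 0, 1)
  λ_8 → (2, 2, 0, 1)
  λ_9 → (0, 0, 1, 3)
  λ_10 → (2, 2, 0, 1)

3 distinct reps among the 10 weights ⇒ 3 W_5-linkage classes:

[[1, 2, 3, 4, 9], [5, 6], [7, 8, 10]]


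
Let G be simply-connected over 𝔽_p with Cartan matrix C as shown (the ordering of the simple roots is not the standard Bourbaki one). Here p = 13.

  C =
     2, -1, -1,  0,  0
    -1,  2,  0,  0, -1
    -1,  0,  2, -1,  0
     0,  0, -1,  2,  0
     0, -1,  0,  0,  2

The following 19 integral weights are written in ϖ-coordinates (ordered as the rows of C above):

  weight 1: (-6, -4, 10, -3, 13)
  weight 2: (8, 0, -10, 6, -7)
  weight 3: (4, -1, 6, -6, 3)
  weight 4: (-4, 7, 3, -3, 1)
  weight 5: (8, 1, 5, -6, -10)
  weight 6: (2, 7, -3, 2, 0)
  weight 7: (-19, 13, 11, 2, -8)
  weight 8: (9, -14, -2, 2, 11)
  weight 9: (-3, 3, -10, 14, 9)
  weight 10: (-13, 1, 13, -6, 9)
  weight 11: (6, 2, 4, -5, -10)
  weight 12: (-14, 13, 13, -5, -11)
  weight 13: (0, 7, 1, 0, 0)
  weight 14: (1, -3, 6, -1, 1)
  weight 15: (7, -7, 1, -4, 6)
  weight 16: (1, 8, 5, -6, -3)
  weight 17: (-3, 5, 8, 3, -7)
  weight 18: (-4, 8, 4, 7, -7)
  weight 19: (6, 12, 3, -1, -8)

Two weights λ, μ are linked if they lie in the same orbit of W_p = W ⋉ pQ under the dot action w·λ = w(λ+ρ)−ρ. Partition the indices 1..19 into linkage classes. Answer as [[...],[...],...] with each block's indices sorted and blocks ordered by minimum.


C ↔ A_5 under row/col permutation; |W(A_5)| = 720.

Folding the 19 weights λ_j+ρ into Ā_13 (reps in the given 5-coord order):

  1: (2, 5, 1, 1, 2) · 2: (5, 0, 2, 2, 1) · 3: (5, 0, 2, 2, 1) · 4: (2, 5, 1, 1, 2) · 5: (2, 5, 1, 1, 2) · 6: (1, 8, 2, 1, 1) · 7: (1, 6, 1, 2, 1) · 8: (1, 8, 2, 1, 1) · 9: (2, 5, 1, 1, 2) · 10: (1, 8, 2, 1, 1) · 11: (1, 6, 1, 2, 1) · 12: (1, 8, 2, 1, 1) · 13: (1, 8, 2, 1, 1) · 14: (0, 2, 7, 0, 0) · 15: (1, 6, 1, 2, 1) · 16: (2, 5, 1, 1, 2) · 17: (0, 2, 7, 0, 0) · 18: (3, 0, 2, 2, 0) · 19: (0, 2, 7, 0, 0)

The 19 indices split into 6 linkage classes (same alcove rep ⇔ same W_13-dot-orbit):

[[1, 4, 5, 9, 16], [2, 3], [6, 8, 10, 12, 13], [7, 11, 15], [14, 17, 19], [18]]


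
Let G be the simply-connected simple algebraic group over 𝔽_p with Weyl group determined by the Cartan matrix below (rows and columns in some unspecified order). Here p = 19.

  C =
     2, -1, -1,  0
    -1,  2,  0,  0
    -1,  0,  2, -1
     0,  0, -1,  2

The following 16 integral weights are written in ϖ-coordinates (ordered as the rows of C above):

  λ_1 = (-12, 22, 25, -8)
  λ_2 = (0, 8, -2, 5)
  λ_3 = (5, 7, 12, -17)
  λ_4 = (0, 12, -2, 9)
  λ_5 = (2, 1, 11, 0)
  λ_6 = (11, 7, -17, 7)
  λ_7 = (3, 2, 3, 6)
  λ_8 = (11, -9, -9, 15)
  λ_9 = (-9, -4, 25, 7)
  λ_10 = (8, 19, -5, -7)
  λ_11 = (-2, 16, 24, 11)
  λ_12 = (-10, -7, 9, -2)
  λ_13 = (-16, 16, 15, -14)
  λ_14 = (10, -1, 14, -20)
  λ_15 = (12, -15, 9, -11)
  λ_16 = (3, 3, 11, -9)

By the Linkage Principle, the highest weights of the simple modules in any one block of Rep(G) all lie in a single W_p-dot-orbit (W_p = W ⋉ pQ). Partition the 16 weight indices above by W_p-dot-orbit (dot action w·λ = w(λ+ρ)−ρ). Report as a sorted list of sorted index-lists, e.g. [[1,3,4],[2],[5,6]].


C ↔ A_4 under row/col permutation; |W(A_4)| = 120.

Ā_19 reps of the 16 weights (A_4, coords as presented):

  [1] (0, 7, 4, 8);  [2] (0, 9, 1, 5);  [3] (3, 0, 3, 5);  [4] (0, 9, 1, 5);  [5] (3, 2, 12, 1);  [6] (4, 3, 4, 7);  [7] (4, 3, 4, 7);  [8] (4, 3, 4, 7);  [9] (4, 3, 4, 7);  [10] (0, 9, 1, 5);  [11] (3, 2, 12, 1);  [12] (0, 9, 1, 5);  [13] (3, 2, 12, 1);  [14] (0, 7, 4, 8);  [15] (0, 9, 1, 5);  [16] (4, 3, 4, 7)

5 distinct reps among the 16 weights ⇒ 5 W_19-linkage classes:

[[1, 14], [2, 4, 10, 12, 15], [3], [5, 11, 13], [6, 7, 8, 9, 16]]


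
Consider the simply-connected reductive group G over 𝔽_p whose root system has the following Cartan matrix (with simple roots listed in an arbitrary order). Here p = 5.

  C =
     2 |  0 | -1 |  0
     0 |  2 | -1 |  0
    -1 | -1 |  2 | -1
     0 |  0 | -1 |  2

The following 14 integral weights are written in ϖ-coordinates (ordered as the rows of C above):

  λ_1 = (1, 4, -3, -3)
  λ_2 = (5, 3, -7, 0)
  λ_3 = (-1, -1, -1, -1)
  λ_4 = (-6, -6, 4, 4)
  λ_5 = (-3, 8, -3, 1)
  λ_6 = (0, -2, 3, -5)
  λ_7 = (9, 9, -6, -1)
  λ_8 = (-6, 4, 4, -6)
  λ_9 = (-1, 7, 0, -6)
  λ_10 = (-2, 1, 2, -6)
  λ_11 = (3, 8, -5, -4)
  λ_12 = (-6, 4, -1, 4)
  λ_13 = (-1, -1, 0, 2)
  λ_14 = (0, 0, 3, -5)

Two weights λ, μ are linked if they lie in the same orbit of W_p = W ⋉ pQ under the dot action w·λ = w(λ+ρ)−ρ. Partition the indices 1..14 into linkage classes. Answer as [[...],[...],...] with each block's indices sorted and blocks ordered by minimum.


C ↔ D_4 under row/col permutation; |W(D_4)| = 192.

Each λ_j+ρ reduced to Ā_5; 4-tuples below use C's row order:

    λ_1+ρ ↦ (2, 1, 0, 2)
    λ_2+ρ ↦ (0, 0, 1, 3)
    λ_3+ρ ↦ (0, 0, 0, 0)
    λ_4+ρ ↦ (0, 0, 0, 0)
    λ_5+ρ ↦ (2, 1, 0, 2)
    λ_6+ρ ↦ (0, 0, 1, 3)
    λ_7+ρ ↦ (0, 0, 0, 0)
    λ_8+ρ ↦ (0, 0, 0, 0)
    λ_9+ρ ↦ (0, 0, 1, 3)
    λ_10+ρ ↦ (2, 1, 0, 2)
    λ_11+ρ ↦ (1, 2, 1, 0)
    λ_12+ρ ↦ (0, 0, 0, 0)
    λ_13+ρ ↦ (0, 0, 1, 3)
    λ_14+ρ ↦ (0, 0, 1, 3)

Linkage partition of the 14 weights (4 classes, p=5):

[[1, 5, 10], [2, 6, 9, 13, 14], [3, 4, 7, 8, 12], [11]]


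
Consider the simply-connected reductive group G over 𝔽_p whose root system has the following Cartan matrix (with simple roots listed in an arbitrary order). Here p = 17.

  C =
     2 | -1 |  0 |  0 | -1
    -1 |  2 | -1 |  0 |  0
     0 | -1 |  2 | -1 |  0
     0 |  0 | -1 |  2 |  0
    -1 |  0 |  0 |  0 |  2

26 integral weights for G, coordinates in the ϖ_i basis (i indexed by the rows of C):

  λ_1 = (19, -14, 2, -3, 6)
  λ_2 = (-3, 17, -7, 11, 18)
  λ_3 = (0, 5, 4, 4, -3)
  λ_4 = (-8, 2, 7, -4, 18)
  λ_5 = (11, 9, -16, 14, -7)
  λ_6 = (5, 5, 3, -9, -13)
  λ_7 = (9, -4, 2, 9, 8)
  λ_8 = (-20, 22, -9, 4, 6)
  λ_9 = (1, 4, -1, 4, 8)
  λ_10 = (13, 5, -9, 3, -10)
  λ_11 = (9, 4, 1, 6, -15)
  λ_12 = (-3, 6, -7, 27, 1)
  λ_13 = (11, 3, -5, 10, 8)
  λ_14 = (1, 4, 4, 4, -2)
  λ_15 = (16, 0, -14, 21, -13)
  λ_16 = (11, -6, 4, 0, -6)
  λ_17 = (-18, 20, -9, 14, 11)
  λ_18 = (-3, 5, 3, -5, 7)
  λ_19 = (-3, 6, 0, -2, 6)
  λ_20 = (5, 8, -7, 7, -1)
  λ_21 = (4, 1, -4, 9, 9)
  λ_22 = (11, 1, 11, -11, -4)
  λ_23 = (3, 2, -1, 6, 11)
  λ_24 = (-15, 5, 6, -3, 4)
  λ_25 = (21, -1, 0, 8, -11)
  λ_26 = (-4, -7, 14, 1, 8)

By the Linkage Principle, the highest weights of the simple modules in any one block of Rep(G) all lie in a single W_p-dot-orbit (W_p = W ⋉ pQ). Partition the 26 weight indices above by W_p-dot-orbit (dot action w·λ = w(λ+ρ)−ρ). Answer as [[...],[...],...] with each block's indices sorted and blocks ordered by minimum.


Cartan matrix: type A_5 (|W|=720); un-permuting the 5 rows.

Ā_17 reps of the 26 weights (A_5, coords as presented):

  λ_1 → (4, 1, 2, 0, 3)
  λ_2 → (1, 5, 5, 5, 1)
  λ_3 → (1, 5, 5, 5, 1)
  λ_4 → (3, 2, 2, 1, 6)
  λ_5 → (1, 5, 5, 5, 1)
  λ_6 → (2, 4, 0, 4, 6)
  λ_7 → (4, 1, 2, 0, 3)
  λ_8 → (3, 2, 2, 1, 6)
  λ_9 → (2, 5, 0, 1, 5)
  λ_10 → (3, 2, 2, 1, 6)
  λ_11 → (4, 1, 2, 0, 3)
  λ_12 → (1, 5, 5, 5, 1)
  λ_13 → (2, 4, 0, 4, 6)
  λ_14 → (1, 5, 5, 5, 1)
  λ_15 → (2, 5, 0, 1, 5)
  λ_16 → (2, 5, 0, 1, 5)
  λ_17 → (2, 4, 0, 4, 6)
  λ_18 → (2, 4, 0, 4, 6)
  λ_19 → (2, 5, 0, 1, 5)
  λ_20 → (6, 3, 6, 2, 0)
  λ_21 → (4, 1, 2, 0, 3)
  λ_22 → (3, 2, 2, 1, 6)
  λ_23 → (4, 1, 2, 0, 3)
  λ_24 → (3, 2, 2, 1, 6)
  λ_25 → (2, 5, 0, 1, 5)
  λ_26 → (6, 3, 6, 2, 0)

The 26 indices split into 6 linkage classes (same alcove rep ⇔ same W_17-dot-orbit):

[[1, 7, 11, 21, 23], [2, 3, 5, 12, 14], [4, 8, 10, 22, 24], [6, 13, 17, 18], [9, 15, 16, 19, 25], [20, 26]]


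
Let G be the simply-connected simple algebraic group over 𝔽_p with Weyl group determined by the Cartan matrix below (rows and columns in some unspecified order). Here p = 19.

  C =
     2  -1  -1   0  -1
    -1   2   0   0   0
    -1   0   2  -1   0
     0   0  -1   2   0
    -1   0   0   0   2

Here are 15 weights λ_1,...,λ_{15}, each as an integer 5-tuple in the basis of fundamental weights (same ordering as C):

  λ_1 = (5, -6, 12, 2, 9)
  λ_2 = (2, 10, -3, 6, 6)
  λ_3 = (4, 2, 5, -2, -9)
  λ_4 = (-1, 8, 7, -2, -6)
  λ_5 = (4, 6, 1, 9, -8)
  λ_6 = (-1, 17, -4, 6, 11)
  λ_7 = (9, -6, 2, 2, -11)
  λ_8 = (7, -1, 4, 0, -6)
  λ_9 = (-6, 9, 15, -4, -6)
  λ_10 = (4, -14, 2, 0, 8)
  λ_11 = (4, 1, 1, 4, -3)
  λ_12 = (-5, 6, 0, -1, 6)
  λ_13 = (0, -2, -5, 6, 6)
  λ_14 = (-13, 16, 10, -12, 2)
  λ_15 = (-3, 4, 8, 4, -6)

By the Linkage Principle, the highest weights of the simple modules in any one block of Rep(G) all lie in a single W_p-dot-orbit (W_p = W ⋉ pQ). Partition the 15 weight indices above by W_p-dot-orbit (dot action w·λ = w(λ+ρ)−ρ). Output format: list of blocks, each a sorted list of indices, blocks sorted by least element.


C ↔ D_5 under row/col permutation; |W(D_5)| = 1920.

Alcove-folded reps (p=19, 15 weights, presented ϖ-order):

  λ_1+ρ ↦ (3, 0, 2, 1, 5) · λ_2+ρ ↦ (5, 4, 2, 1, 0) · λ_3+ρ ↦ (3, 0, 2, 1, 5) · λ_4+ρ ↦ (5, 4, 2, 1, 0) · λ_5+ρ ↦ (3, 2, 2, 5, 2) · λ_6+ρ ↦ (1, 3, 0, 3, 3) · λ_7+ρ ↦ (3, 0, 2, 1, 5) · λ_8+ρ ↦ (3, 0, 2, 1, 5) · λ_9+ρ ↦ (3, 0, 2, 1, 5) · λ_10+ρ ↦ (3, 5, 1, 4, 1) · λ_11+ρ ↦ (3, 2, 2, 5, 2) · λ_12+ρ ↦ (1, 3, 0, 3, 3) · λ_13+ρ ↦ (1, 3, 0, 3, 3) · λ_14+ρ ↦ (5, 4, 2, 1, 0) · λ_15+ρ ↦ (3, 2, 2, 5, 2)

These 15 weights hit 5 W_19-dot-orbits; sizes (5, 3, 3, 3, 1):

[[1, 3, 7, 8, 9], [2, 4, 14], [5, 11, 15], [6, 12, 13], [10]]


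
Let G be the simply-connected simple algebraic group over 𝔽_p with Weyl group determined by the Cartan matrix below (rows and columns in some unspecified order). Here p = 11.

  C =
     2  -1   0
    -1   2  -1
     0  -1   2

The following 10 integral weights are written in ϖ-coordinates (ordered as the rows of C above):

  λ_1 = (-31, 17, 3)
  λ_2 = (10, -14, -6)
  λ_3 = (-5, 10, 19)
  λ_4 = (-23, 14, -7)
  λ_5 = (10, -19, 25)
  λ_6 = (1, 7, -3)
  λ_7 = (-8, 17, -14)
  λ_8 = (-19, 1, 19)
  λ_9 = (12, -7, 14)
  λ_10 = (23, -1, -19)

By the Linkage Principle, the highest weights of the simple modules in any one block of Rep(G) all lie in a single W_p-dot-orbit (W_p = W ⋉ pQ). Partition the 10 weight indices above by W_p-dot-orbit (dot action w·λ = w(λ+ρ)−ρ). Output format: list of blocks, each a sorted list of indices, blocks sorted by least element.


Type A_3, rank 3, |W|=24; reorder rows/cols to standard.

W_11-reps of the 10 weights in Ā_11 (same 3-coord order as C):

  λ_1+ρ ↦ (7, 1, 3)
  λ_2+ρ ↦ (2, 0, 4)
  λ_3+ρ ↦ (2, 0, 4)
  λ_4+ρ ↦ (2, 0, 4)
  λ_5+ρ ↦ (4, 4, 3)
  λ_6+ρ ↦ (2, 6, 2)
  λ_7+ρ ↦ (2, 0, 4)
  λ_8+ρ ↦ (4, 0, 2)
  λ_9+ρ ↦ (4, 0, 2)
  λ_10+ρ ↦ (2, 0, 4)

These 10 weights hit 5 W_11-dot-orbits; sizes (1, 5, 1, 1, 2):

[[1], [2, 3, 4, 7, 10], [5], [6], [8, 9]]


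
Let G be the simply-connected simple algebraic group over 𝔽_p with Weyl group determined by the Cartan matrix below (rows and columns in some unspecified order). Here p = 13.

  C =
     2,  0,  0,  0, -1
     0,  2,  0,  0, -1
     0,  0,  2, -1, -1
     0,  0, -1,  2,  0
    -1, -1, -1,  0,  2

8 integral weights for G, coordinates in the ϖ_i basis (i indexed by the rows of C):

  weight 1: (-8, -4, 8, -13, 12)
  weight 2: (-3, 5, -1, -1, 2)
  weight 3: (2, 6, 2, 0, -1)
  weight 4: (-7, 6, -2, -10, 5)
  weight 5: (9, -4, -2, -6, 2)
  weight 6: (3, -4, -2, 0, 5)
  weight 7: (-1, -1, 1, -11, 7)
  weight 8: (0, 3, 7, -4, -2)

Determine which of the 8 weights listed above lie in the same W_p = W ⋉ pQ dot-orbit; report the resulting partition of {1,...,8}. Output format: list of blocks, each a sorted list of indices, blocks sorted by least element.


Root system D_5: the 5×5 matrix C matches after relabeling.

Folding the 8 weights λ_j+ρ into Ā_13 (reps in the given 5-coord order):

    λ_1+ρ ↦ (2, 6, 0, 0, 1)
    λ_2+ρ ↦ (2, 6, 0, 0, 1)
    λ_3+ρ ↦ (2, 6, 0, 0, 1)
    λ_4+ρ ↦ (4, 3, 1, 0, 2)
    λ_5+ρ ↦ (4, 3, 1, 0, 2)
    λ_6+ρ ↦ (4, 3, 1, 0, 2)
    λ_7+ρ ↦ (0, 0, 3, 2, 0)
    λ_8+ρ ↦ (0, 3, 1, 3, 1)

These 8 weights hit 4 W_13-dot-orbits; sizes (3, 3, 1, 1):

[[1, 2, 3], [4, 5, 6], [7], [8]]


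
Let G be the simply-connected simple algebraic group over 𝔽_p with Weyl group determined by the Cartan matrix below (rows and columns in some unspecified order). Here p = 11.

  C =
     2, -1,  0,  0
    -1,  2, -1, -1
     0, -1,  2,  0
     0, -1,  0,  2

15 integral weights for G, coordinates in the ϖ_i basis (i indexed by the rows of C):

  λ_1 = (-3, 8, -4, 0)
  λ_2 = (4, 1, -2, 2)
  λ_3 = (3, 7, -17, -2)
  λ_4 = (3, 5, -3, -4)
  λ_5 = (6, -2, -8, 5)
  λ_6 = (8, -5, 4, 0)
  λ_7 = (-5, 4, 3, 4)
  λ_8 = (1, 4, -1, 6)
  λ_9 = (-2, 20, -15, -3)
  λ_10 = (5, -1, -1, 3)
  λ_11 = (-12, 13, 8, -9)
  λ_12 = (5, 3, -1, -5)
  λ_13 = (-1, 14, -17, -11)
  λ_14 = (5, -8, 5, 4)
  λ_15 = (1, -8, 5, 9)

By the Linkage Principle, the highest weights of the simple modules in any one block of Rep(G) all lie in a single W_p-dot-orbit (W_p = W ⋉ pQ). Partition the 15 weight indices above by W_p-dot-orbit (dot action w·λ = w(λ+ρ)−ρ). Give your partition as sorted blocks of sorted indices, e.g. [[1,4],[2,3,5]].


Type D_4, rank 4, |W|=192; reorder rows/cols to standard.

λ_j+ρ reflected into Ā_11 (⟨·,θ^∨⟩≤11); 4-tuples as given:

  λ_1+ρ ↦ (2, 1, 3, 1);  λ_2+ρ ↦ (5, 1, 1, 3);  λ_3+ρ ↦ (0, 1, 2, 3);  λ_4+ρ ↦ (4, 1, 2, 3);  λ_5+ρ ↦ (1, 3, 1, 2);  λ_6+ρ ↦ (5, 1, 1, 3);  λ_7+ρ ↦ (1, 3, 1, 2);  λ_8+ρ ↦ (0, 1, 2, 3);  λ_9+ρ ↦ (2, 1, 3, 1);  λ_10+ρ ↦ (6, 0, 0, 4);  λ_11+ρ ↦ (0, 1, 2, 3);  λ_12+ρ ↦ (6, 0, 0, 4);  λ_13+ρ ↦ (6, 0, 0, 4);  λ_14+ρ ↦ (1, 3, 1, 2);  λ_15+ρ ↦ (5, 1, 1, 3)

Grouping the 15 weights by Ā_11-representative: 6 linkage classes.

[[1, 9], [2, 6, 15], [3, 8, 11], [4], [5, 7, 14], [10, 12, 13]]


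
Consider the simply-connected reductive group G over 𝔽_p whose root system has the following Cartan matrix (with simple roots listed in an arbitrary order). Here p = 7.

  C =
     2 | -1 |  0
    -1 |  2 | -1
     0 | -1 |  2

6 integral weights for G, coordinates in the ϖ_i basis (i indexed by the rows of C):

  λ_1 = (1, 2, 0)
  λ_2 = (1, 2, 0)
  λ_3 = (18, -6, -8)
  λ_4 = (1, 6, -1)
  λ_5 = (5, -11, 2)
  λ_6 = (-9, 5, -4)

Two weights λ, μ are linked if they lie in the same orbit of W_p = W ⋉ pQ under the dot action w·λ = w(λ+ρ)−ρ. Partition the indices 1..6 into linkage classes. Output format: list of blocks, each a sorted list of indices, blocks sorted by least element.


Dynkin diagram of C (from the 4 off-diagonal −1 entries): A_3.

Folding the 6 weights λ_j+ρ into Ā_7 (reps in the given 3-coord order):

  λ_1+ρ ↦ (2, 3, 1)
  λ_2+ρ ↦ (2, 3, 1)
  λ_3+ρ ↦ (0, 5, 2)
  λ_4+ρ ↦ (0, 5, 2)
  λ_5+ρ ↦ (0, 1, 3)
  λ_6+ρ ↦ (2, 3, 1)

Grouping the 6 weights by Ā_7-representative: 3 linkage classes.

[[1, 2, 6], [3, 4], [5]]


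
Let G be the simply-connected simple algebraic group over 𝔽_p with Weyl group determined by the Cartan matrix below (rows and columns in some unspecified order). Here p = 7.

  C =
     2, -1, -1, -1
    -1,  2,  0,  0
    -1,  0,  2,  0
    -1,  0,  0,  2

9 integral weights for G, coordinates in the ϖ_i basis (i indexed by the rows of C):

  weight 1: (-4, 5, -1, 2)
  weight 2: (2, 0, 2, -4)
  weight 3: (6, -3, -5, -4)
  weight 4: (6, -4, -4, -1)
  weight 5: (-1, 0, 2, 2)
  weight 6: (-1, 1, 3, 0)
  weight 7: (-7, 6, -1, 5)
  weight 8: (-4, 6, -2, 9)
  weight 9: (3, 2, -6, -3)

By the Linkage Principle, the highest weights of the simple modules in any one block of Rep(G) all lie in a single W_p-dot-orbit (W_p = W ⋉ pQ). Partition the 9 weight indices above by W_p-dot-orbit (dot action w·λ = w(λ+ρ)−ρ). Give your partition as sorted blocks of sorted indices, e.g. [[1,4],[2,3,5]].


D_4 Cartan matrix, 4 simple roots permuted; ρ=(1,1,1,1).

Each λ_j+ρ reduced to Ā_7; 4-tuples below use C's row order:

  1: (0, 3, 3, 0)
  2: (0, 1, 3, 3)
  3: (2, 0, 2, 1)
  4: (0, 3, 3, 0)
  5: (0, 1, 3, 3)
  6: (0, 2, 4, 1)
  7: (0, 1, 6, 0)
  8: (0, 3, 3, 0)
  9: (2, 0, 2, 1)

Grouping the 9 weights by Ā_7-representative: 5 linkage classes.

[[1, 4, 8], [2, 5], [3, 9], [6], [7]]


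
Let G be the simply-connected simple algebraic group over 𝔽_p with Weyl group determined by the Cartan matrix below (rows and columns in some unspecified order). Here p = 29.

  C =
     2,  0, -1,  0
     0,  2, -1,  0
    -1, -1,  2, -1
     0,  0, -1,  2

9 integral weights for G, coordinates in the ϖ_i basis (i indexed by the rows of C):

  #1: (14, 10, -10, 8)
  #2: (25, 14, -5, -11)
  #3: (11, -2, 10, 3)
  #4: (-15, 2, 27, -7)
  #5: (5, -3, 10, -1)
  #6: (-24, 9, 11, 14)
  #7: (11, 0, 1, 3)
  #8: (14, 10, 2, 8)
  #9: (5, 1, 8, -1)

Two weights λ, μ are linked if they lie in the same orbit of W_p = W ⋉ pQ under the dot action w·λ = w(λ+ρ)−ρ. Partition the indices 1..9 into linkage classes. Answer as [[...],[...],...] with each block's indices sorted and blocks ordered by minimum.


Root system D_4: the 4×4 matrix C matches after relabeling.

W_29-reps of the 9 weights in Ā_29 (same 4-coord order as C):

  λ_1 → (6, 2, 9, 0) · λ_2 → (12, 1, 2, 4) · λ_3 → (12, 1, 2, 4) · λ_4 → (12, 1, 2, 4) · λ_5 → (6, 2, 9, 0) · λ_6 → (12, 1, 2, 4) · λ_7 → (12, 1, 2, 4) · λ_8 → (6, 2, 9, 0) · λ_9 → (6, 2, 9, 0)

2 distinct reps among the 9 weights ⇒ 2 W_29-linkage classes:

[[1, 5, 8, 9], [2, 3, 4, 6, 7]]


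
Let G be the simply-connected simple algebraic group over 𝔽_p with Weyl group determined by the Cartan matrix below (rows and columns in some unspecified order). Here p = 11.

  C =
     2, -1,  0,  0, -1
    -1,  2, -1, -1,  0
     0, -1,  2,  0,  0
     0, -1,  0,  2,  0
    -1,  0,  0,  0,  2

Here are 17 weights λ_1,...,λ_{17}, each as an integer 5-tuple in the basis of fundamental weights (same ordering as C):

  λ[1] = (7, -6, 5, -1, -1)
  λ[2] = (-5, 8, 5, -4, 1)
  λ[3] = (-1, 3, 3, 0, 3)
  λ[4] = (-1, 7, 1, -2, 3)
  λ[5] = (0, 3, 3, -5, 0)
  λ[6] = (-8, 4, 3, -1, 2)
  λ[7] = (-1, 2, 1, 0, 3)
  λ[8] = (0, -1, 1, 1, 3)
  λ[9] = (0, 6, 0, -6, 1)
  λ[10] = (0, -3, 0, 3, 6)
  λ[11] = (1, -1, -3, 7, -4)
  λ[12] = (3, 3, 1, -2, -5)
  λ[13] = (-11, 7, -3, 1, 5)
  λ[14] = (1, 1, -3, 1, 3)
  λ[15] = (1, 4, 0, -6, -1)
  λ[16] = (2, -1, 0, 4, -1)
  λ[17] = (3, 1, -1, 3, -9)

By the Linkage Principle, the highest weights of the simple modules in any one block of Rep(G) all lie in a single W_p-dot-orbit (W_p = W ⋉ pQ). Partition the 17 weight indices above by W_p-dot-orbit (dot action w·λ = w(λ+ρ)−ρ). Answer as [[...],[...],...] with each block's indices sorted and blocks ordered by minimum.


Root system D_5: the 5×5 matrix C matches after relabeling.

W_11-reps of the 17 weights in Ā_11 (same 5-coord order as C):

  λ_1 → (2, 0, 1, 5, 0)
  λ_2 → (2, 1, 2, 1, 2)
  λ_3 → (2, 1, 2, 1, 2)
  λ_4 → (1, 0, 1, 2, 6)
  λ_5 → (1, 0, 4, 4, 1)
  λ_6 → (1, 0, 2, 2, 4)
  λ_7 → (2, 1, 2, 1, 2)
  λ_8 → (1, 0, 2, 2, 4)
  λ_9 → (2, 0, 1, 5, 0)
  λ_10 → (1, 0, 1, 2, 6)
  λ_11 → (2, 0, 1, 5, 0)
  λ_12 → (2, 1, 2, 1, 2)
  λ_13 → (1, 0, 2, 2, 4)
  λ_14 → (1, 0, 2, 2, 4)
  λ_15 → (2, 0, 1, 5, 0)
  λ_16 → (2, 0, 1, 5, 0)
  λ_17 → (1, 0, 2, 2, 4)

Partition of {1..17} into 5 W_11-dot-orbits:

[[1, 9, 11, 15, 16], [2, 3, 7, 12], [4, 10], [5], [6, 8, 13, 14, 17]]


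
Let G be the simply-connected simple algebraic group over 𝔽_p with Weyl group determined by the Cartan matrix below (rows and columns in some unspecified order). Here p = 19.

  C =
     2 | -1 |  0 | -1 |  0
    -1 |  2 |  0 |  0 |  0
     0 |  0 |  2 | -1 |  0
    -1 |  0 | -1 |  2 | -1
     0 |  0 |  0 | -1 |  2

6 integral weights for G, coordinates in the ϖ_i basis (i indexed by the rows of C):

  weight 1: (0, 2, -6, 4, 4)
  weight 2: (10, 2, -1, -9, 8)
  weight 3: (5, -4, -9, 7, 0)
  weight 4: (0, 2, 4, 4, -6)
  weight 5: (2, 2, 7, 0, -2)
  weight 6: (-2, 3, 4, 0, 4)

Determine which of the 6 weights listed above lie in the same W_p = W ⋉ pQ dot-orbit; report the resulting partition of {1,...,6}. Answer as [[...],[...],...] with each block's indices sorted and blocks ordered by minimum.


Root system D_5: the 5×5 matrix C matches after relabeling.

Folding the 6 weights λ_j+ρ into Ā_19 (reps in the given 5-coord order):

  [1] (1, 3, 5, 0, 5)
  [2] (3, 3, 8, 0, 1)
  [3] (3, 3, 8, 0, 1)
  [4] (1, 3, 5, 0, 5)
  [5] (3, 3, 8, 0, 1)
  [6] (1, 3, 5, 0, 5)

Partition of {1..6} into 2 W_19-dot-orbits:

[[1, 4, 6], [2, 3, 5]]
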